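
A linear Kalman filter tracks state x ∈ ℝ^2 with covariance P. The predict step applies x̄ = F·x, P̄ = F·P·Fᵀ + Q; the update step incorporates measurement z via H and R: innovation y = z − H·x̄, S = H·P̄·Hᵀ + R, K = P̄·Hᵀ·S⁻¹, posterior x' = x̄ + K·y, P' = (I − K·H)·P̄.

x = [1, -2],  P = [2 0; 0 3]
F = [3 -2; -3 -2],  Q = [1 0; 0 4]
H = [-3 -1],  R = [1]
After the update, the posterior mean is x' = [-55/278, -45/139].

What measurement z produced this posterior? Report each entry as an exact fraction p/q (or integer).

x̄ = F·x = [7, 1]
P̄ = F·P·Fᵀ + Q = [31 -6; -6 34]
S = H·P̄·Hᵀ + R = [278]
K = P̄·Hᵀ·S⁻¹ = [-87/278; -8/139]
x' − x̄ = [-2001/278, -184/139] = K·y
y = (KᵀK)⁻¹·Kᵀ·(x' − x̄) = [23]
z = y + H·x̄ = [23] + [-22] = [1]

z = [1]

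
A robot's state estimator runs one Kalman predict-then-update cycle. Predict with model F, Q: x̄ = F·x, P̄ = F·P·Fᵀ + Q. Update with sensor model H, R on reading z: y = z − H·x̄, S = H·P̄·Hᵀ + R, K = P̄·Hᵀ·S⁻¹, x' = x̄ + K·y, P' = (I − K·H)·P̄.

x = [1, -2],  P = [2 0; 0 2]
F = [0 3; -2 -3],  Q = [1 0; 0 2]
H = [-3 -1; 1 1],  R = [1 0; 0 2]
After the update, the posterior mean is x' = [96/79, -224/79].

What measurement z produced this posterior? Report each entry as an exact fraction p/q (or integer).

z = [-1, -2]

x̄ = F·x = [-6, 4]
P̄ = F·P·Fᵀ + Q = [19 -18; -18 28]
S = H·P̄·Hᵀ + R = [92 -13; -13 13]
K = P̄·Hᵀ·S⁻¹ = [-38/79 -415/1027; 36/79 1258/1027]
x' − x̄ = [570/79, -540/79] = K·y
y = (KᵀK)⁻¹·Kᵀ·(x' − x̄) = [-15, 0]
z = y + H·x̄ = [-15, 0] + [14, -2] = [-1, -2]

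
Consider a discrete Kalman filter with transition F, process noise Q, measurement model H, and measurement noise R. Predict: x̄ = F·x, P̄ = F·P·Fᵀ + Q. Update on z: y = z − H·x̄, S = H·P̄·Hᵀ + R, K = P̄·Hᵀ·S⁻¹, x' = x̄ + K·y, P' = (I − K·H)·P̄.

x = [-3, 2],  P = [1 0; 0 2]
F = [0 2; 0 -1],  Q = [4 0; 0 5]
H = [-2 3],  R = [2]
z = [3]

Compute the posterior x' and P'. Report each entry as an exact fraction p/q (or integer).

x̄ = F·x = [4, -2]
P̄ = F·P·Fᵀ + Q = [12 -4; -4 7]
y = z − H·x̄ = [17]
S = H·P̄·Hᵀ + R = [161]
K = P̄·Hᵀ·S⁻¹ = [-36/161; 29/161]
x' = x̄ + K·y = [32/161, 171/161]
P' = (I − K·H)·P̄ = [636/161 400/161; 400/161 286/161]

x' = [32/161, 171/161]
P' = [636/161 400/161; 400/161 286/161]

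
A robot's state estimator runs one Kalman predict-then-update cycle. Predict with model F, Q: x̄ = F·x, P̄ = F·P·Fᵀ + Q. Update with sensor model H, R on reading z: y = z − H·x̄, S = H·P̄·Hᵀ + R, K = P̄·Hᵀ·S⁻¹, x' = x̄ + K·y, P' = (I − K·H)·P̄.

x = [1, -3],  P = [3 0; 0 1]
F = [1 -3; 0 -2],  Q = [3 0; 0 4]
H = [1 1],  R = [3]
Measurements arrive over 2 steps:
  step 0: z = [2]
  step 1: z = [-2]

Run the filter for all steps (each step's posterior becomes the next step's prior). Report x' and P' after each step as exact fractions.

step 0: x̄ = F·x = [10, 6]
step 0: P̄ = F·P·Fᵀ + Q = [15 6; 6 8]
step 0: y = z − H·x̄ = [-14]
step 0: S = H·P̄·Hᵀ + R = [38]
step 0: K = P̄·Hᵀ·S⁻¹ = [21/38; 7/19]
step 0: x' = x̄ + K·y = [43/19, 16/19]
step 0: P' = (I − K·H)·P̄ = [129/38 -33/19; -33/19 54/19]
step 1: x̄ = F·x = [-5/19, -32/19]
step 1: P̄ = F·P·Fᵀ + Q = [1611/38 390/19; 390/19 292/19]
step 1: y = z − H·x̄ = [-1/19]
step 1: S = H·P̄·Hᵀ + R = [3869/38]
step 1: K = P̄·Hᵀ·S⁻¹ = [2391/3869; 1364/3869]
step 1: x' = x̄ + K·y = [-1144/3869, -6588/3869]
step 1: P' = (I − K·H)·P̄ = [13581/3869 -6408/3869; -6408/3869 10500/3869]

step 0: x' = [43/19, 16/19], P' = [129/38 -33/19; -33/19 54/19]
step 1: x' = [-1144/3869, -6588/3869], P' = [13581/3869 -6408/3869; -6408/3869 10500/3869]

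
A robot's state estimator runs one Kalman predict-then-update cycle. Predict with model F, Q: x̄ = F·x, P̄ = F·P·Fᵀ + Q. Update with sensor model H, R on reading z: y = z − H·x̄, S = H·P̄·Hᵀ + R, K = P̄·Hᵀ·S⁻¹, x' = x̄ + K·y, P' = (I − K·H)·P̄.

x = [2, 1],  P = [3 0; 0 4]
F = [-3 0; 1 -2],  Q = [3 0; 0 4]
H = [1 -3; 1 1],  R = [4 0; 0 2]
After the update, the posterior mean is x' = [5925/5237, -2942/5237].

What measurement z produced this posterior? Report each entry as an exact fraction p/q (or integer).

x̄ = F·x = [-6, 0]
P̄ = F·P·Fᵀ + Q = [30 -9; -9 23]
S = H·P̄·Hᵀ + R = [295 -21; -21 37]
K = P̄·Hᵀ·S⁻¹ = [1275/5237 3696/5237; -1296/5237 1246/5237]
x' − x̄ = [37347/5237, -2942/5237] = K·y
y = (KᵀK)⁻¹·Kᵀ·(x' − x̄) = [9, 7]
z = y + H·x̄ = [9, 7] + [-6, -6] = [3, 1]

z = [3, 1]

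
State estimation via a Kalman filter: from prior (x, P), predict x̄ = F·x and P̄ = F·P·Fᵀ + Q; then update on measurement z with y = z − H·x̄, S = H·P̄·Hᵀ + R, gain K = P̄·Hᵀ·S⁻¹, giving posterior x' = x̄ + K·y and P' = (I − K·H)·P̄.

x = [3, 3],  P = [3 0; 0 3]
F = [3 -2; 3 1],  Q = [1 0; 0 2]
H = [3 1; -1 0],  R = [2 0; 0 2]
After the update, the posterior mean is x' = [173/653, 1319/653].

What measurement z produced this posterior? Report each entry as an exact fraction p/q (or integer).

z = [2, -3]

x̄ = F·x = [3, 12]
P̄ = F·P·Fᵀ + Q = [40 21; 21 32]
S = H·P̄·Hᵀ + R = [520 -141; -141 42]
K = P̄·Hᵀ·S⁻¹ = [94/653 -919/1959; 343/653 825/653]
x' − x̄ = [-1786/653, -6517/653] = K·y
y = (KᵀK)⁻¹·Kᵀ·(x' − x̄) = [-19, 0]
z = y + H·x̄ = [-19, 0] + [21, -3] = [2, -3]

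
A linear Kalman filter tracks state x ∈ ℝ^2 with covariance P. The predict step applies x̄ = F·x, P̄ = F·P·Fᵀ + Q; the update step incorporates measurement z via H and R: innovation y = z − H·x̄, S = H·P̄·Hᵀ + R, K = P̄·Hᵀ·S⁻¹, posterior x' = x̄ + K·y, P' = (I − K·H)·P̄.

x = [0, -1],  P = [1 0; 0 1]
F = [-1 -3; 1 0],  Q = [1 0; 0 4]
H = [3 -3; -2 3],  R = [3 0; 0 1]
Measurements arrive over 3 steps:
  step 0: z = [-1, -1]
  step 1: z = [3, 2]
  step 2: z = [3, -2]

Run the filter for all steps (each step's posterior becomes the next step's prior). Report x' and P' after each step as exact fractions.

step 0: x̄ = F·x = [3, 0]
step 0: P̄ = F·P·Fᵀ + Q = [11 -1; -1 5]
step 0: y = z − H·x̄ = [-10, 5]
step 0: S = H·P̄·Hᵀ + R = [165 -126; -126 102]
step 0: K = P̄·Hᵀ·S⁻¹ = [29/53 137/318; 17/53 179/318]
step 0: x' = x̄ + K·y = [-101/318, -125/318]
step 0: P' = (I − K·H)·P̄ = [659/318 485/318; 485/318 383/318]
step 1: x̄ = F·x = [238/159, -101/318]
step 1: P̄ = F·P·Fᵀ + Q = [3667/159 -1057/159; -1057/159 1931/318]
step 1: y = z − H·x̄ = [-259/106, 1891/318]
step 1: S = H·P̄·Hᵀ + R = [40797/106 -31031/106; -31031/106 72401/318]
step 1: K = P̄·Hᵀ·S⁻¹ = [14413/29189 70433/204323; 8131/29189 101464/204323]
step 1: x' = x̄ + K·y = [478158/204323, 399394/204323]
step 1: P' = (I − K·H)·P̄ = [373106/204323 272215/204323; 272215/204323 215298/204323]
step 2: x̄ = F·x = [-1676340/204323, 478158/204323]
step 2: P̄ = F·P·Fᵀ + Q = [4148401/204323 -1189751/204323; -1189751/204323 1190398/204323]
step 2: y = z − H·x̄ = [7076463/204323, -5195800/204323]
step 2: S = H·P̄·Hᵀ + R = [70077678/204323 -53450253/204323; -53450253/204323 41788521/204323]
step 2: K = P̄·Hᵀ·S⁻¹ = [6340141/12962949 39857062/116666541; 3566881/12962949 57673813/116666541]
step 2: x' = x̄ + K·y = [5529709/116666541, -81774665/116666541]
step 2: P' = (I − K·H)·P̄ = [211040869/116666541 153979600/116666541; 153979600/116666541 121877671/116666541]

step 0: x' = [-101/318, -125/318], P' = [659/318 485/318; 485/318 383/318]
step 1: x' = [478158/204323, 399394/204323], P' = [373106/204323 272215/204323; 272215/204323 215298/204323]
step 2: x' = [5529709/116666541, -81774665/116666541], P' = [211040869/116666541 153979600/116666541; 153979600/116666541 121877671/116666541]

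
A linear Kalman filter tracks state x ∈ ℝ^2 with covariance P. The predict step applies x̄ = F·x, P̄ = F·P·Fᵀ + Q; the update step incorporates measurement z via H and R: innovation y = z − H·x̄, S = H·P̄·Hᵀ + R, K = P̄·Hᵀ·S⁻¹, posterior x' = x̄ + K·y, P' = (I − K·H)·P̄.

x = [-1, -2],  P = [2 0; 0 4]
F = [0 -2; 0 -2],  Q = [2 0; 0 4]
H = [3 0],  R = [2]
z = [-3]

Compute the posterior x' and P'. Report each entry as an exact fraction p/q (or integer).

x' = [-77/82, -16/41]
P' = [9/41 8/41; 8/41 244/41]

x̄ = F·x = [4, 4]
P̄ = F·P·Fᵀ + Q = [18 16; 16 20]
y = z − H·x̄ = [-15]
S = H·P̄·Hᵀ + R = [164]
K = P̄·Hᵀ·S⁻¹ = [27/82; 12/41]
x' = x̄ + K·y = [-77/82, -16/41]
P' = (I − K·H)·P̄ = [9/41 8/41; 8/41 244/41]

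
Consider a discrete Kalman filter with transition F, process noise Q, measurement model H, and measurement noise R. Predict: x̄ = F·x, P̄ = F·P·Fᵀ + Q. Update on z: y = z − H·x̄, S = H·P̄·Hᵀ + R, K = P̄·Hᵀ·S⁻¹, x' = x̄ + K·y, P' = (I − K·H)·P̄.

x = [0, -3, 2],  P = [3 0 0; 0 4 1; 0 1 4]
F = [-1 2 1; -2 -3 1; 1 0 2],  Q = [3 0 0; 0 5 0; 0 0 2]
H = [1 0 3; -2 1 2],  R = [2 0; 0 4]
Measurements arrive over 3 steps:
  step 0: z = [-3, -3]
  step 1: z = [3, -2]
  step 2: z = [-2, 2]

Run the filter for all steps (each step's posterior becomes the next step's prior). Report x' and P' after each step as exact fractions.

step 0: x' = [12433/10586, 13751/5293, -7229/5293], P' = [20166/5293 47012/5293 -5981/5293; 47012/5293 398404/15879 -48088/15879; -5981/5293 -48088/15879 8743/15879]
step 1: x' = [-45006545/1513604386, -3084386664/756802193, 1293396865/1513604386], P' = [1300476726/756802193 2744635940/756802193 -360078626/756802193; 2744635940/756802193 9078080140/756802193 -1052013384/756802193; -360078626/756802193 -1052013384/756802193 255662896/756802193]
step 2: x' = [-52314403347769/35081405725718, -8912234983338/17540702862859, -2157996248671/35081405725718], P' = [28819516245974/17540702862859 59426837754332/17540702862859 -7830757911148/17540702862859; 59426837754332/17540702862859 197201152465348/17540702862859 -22751165967576/17540702862859; -7830757911148/17540702862859 -22751165967576/17540702862859 5721919715972/17540702862859]

step 0: x̄ = F·x = [-4, 11, 4]
step 0: P̄ = F·P·Fᵀ + Q = [30 -15 9; -15 51 -4; 9 -4 21]
step 0: y = z − H·x̄ = [-11, -30]
step 0: S = H·P̄·Hᵀ + R = [275 3; 3 231]
step 0: K = P̄·Hᵀ·S⁻¹ = [2223/10586 -2641/10586; -538/5293 5039/15879; 1381/5293 1321/15879]
step 0: x' = x̄ + K·y = [12433/10586, 13751/5293, -7229/5293]
step 0: P' = (I − K·H)·P̄ = [20166/5293 47012/5293 -5981/5293; 47012/5293 398404/15879 -48088/15879; -5981/5293 -48088/15879 8743/15879]
step 1: x̄ = F·x = [28113/10586, -60915/5293, -16483/10586]
step 1: P̄ = F·P·Fᵀ + Q = [989884/15879 -2299804/15879 64651/15879; -2299804/15879 5968498/15879 -184261/15879; 64651/15879 -184261/15879 55456/15879]
step 1: y = z − H·x̄ = [26547/5293, 94925/5293]
step 1: S = H·P̄·Hᵀ + R = [1908652/15879 -4758223/15879; -4758223/15879 18158338/15879]
step 1: K = P̄·Hᵀ·S⁻¹ = [110120424/756802193 -144118691/756802193; -205702106/756802193 371195373/756802193; 203455031/756802193 44867415/756802193]
step 1: x' = x̄ + K·y = [-45006545/1513604386, -3084386664/756802193, 1293396865/1513604386]
step 1: P' = (I − K·H)·P̄ = [1300476726/756802193 2744635940/756802193 -360078626/756802193; 2744635940/756802193 9078080140/756802193 -1052013384/756802193; -360078626/756802193 -1052013384/756802193 255662896/756802193]
step 2: x̄ = F·x = [-785653089/108114599, 19889729939/1513604386, 363112455/216229198]
step 2: P̄ = F·P·Fᵀ + Q = [3667489531/108114599 -7460607310/108114599 121735148/108114599; -7460607310/108114599 131632328113/756802193 -418745614/108114599; 121735148/108114599 -418745614/108114599 342345456/108114599]
step 2: y = z − H·x̄ = [49510417/216229198, -43944382029/1513604386]
step 2: S = H·P̄·Hᵀ + R = [7695238721/108114599 -14484691070/108114599; -14484691070/108114599 437289875721/756802193]
step 2: K = P̄·Hᵀ·S⁻¹ = [2663621256265/17540702862859 -3468427639978/17540702862859; -4413330074198/17540702862859 8211286255383/17540702862859; 4667500618384/17540702862859 1088547321666/17540702862859]
step 2: x' = x̄ + K·y = [-52314403347769/35081405725718, -8912234983338/17540702862859, -2157996248671/35081405725718]
step 2: P' = (I − K·H)·P̄ = [28819516245974/17540702862859 59426837754332/17540702862859 -7830757911148/17540702862859; 59426837754332/17540702862859 197201152465348/17540702862859 -22751165967576/17540702862859; -7830757911148/17540702862859 -22751165967576/17540702862859 5721919715972/17540702862859]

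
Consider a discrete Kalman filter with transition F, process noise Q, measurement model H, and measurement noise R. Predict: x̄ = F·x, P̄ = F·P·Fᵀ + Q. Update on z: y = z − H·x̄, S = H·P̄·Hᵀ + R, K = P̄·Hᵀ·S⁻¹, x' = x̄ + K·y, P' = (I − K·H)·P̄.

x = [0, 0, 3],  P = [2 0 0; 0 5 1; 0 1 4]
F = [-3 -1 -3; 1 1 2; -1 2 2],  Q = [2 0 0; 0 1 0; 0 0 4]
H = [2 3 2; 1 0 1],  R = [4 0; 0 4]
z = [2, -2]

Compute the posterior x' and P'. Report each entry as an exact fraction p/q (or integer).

x̄ = F·x = [-9, 6, 6]
P̄ = F·P·Fᵀ + Q = [67 -40 -36; -40 28 30; -36 30 50]
y = z − H·x̄ = [-10, 1]
S = H·P̄·Hᵀ + R = [316 60; 60 49]
K = P̄·Hᵀ·S⁻¹ = [-2351/5942 3319/2971; 934/2971 -1750/2971; 2471/5942 -664/2971]
x' = x̄ + K·y = [-11665/2971, 6736/2971, 4807/2971]
P' = (I − K·H)·P̄ = [27989/2971 -10418/2971 -14713/2971; -10418/2971 5912/2971 3418/2971; -14713/2971 3418/2971 12057/2971]

x' = [-11665/2971, 6736/2971, 4807/2971]
P' = [27989/2971 -10418/2971 -14713/2971; -10418/2971 5912/2971 3418/2971; -14713/2971 3418/2971 12057/2971]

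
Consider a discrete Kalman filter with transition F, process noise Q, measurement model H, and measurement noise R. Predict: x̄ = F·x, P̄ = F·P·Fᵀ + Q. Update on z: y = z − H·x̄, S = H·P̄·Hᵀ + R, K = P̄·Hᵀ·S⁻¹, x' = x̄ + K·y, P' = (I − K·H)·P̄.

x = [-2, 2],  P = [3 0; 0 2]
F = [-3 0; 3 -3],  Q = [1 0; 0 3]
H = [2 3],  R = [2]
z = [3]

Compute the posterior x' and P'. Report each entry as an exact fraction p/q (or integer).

x' = [219/74, -39/37]
P' = [5591/222 -624/37; -624/37 426/37]

x̄ = F·x = [6, -12]
P̄ = F·P·Fᵀ + Q = [28 -27; -27 48]
y = z − H·x̄ = [27]
S = H·P̄·Hᵀ + R = [222]
K = P̄·Hᵀ·S⁻¹ = [-25/222; 15/37]
x' = x̄ + K·y = [219/74, -39/37]
P' = (I − K·H)·P̄ = [5591/222 -624/37; -624/37 426/37]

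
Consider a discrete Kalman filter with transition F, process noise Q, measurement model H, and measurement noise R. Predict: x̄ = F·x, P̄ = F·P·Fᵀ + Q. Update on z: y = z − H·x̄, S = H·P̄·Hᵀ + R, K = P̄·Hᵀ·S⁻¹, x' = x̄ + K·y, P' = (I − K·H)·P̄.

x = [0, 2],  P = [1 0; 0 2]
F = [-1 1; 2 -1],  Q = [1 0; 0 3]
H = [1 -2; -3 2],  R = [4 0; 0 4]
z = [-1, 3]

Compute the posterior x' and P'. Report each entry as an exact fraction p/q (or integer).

x̄ = F·x = [2, -2]
P̄ = F·P·Fᵀ + Q = [4 -4; -4 9]
y = z − H·x̄ = [-7, 13]
S = H·P̄·Hᵀ + R = [60 -80; -80 124]
K = P̄·Hᵀ·S⁻¹ = [-7/65 -3/13; -41/130 1/26]
x' = x̄ + K·y = [-16/65, 46/65]
P' = (I − K·H)·P̄ = [44/65 36/65; 36/65 59/65]

x' = [-16/65, 46/65]
P' = [44/65 36/65; 36/65 59/65]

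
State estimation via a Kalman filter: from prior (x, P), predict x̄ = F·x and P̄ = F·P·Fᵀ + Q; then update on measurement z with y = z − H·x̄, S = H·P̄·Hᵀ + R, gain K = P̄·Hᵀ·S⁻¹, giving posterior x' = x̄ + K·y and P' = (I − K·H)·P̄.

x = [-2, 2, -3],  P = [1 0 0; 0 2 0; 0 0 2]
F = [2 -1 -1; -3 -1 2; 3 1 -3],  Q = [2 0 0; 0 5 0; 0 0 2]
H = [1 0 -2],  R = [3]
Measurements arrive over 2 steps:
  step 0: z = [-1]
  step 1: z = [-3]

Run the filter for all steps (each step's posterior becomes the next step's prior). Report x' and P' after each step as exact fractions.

step 0: x' = [-411/97, 262/97, -139/97], P' = [870/97 -396/97 450/97; -396/97 884/97 -255/97; 450/97 -255/97 303/97]
step 1: x' = [-57508/5429, 30762/5429, -20951/5429], P' = [422733/10858 -286123/10858 208407/10858; -286123/10858 287917/10858 -148205/10858; 208407/10858 -148205/10858 110649/10858]

step 0: x̄ = F·x = [-3, -2, 5]
step 0: P̄ = F·P·Fᵀ + Q = [10 -8 10; -8 24 -23; 10 -23 31]
step 0: y = z − H·x̄ = [12]
step 0: S = H·P̄·Hᵀ + R = [97]
step 0: K = P̄·Hᵀ·S⁻¹ = [-10/97; 38/97; -52/97]
step 0: x' = x̄ + K·y = [-411/97, 262/97, -139/97]
step 0: P' = (I − K·H)·P̄ = [870/97 -396/97 450/97; -396/97 884/97 -255/97; 450/97 -255/97 303/97]
step 1: x̄ = F·x = [-945/97, 693/97, -554/97]
step 1: P̄ = F·P·Fᵀ + Q = [4135/97 -1933/97 1081/97; -1933/97 3655/97 -2681/97; 1081/97 -2681/97 2689/97]
step 1: y = z − H·x̄ = [-454/97]
step 1: S = H·P̄·Hᵀ + R = [10858/97]
step 1: K = P̄·Hᵀ·S⁻¹ = [1973/10858; 3429/10858; -4297/10858]
step 1: x' = x̄ + K·y = [-57508/5429, 30762/5429, -20951/5429]
step 1: P' = (I − K·H)·P̄ = [422733/10858 -286123/10858 208407/10858; -286123/10858 287917/10858 -148205/10858; 208407/10858 -148205/10858 110649/10858]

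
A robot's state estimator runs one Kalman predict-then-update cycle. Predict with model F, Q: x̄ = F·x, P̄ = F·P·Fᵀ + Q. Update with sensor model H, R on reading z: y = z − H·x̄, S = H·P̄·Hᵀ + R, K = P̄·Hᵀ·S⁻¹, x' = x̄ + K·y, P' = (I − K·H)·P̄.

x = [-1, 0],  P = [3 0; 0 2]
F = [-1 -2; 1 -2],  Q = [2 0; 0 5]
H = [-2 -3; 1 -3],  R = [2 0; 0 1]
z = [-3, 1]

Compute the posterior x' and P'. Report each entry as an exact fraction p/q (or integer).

x' = [20452/15335, 325/3067]
P' = [4967/15335 2/3067; 2/3067 226/3067]

x̄ = F·x = [1, -1]
P̄ = F·P·Fᵀ + Q = [13 5; 5 16]
y = z − H·x̄ = [-4, -3]
S = H·P̄·Hᵀ + R = [258 133; 133 128]
K = P̄·Hᵀ·S⁻¹ = [-4982/15335 4937/15335; -341/3067 -676/3067]
x' = x̄ + K·y = [20452/15335, 325/3067]
P' = (I − K·H)·P̄ = [4967/15335 2/3067; 2/3067 226/3067]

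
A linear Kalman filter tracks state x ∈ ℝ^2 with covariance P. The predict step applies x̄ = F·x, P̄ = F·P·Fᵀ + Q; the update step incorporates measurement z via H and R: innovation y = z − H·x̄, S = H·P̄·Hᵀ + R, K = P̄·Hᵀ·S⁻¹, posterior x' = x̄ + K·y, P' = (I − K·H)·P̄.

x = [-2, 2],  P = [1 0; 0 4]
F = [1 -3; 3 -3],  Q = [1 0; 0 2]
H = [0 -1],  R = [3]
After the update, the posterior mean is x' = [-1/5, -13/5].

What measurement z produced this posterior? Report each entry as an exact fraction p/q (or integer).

x̄ = F·x = [-8, -12]
P̄ = F·P·Fᵀ + Q = [38 39; 39 47]
S = H·P̄·Hᵀ + R = [50]
K = P̄·Hᵀ·S⁻¹ = [-39/50; -47/50]
x' − x̄ = [39/5, 47/5] = K·y
y = (KᵀK)⁻¹·Kᵀ·(x' − x̄) = [-10]
z = y + H·x̄ = [-10] + [12] = [2]

z = [2]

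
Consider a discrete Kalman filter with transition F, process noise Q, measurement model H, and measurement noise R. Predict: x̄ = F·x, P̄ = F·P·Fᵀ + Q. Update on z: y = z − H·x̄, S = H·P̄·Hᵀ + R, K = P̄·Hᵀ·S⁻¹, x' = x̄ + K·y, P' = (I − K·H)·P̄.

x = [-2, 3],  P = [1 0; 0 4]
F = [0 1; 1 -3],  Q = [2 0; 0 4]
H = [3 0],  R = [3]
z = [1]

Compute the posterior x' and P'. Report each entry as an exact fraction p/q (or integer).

x̄ = F·x = [3, -11]
P̄ = F·P·Fᵀ + Q = [6 -12; -12 41]
y = z − H·x̄ = [-8]
S = H·P̄·Hᵀ + R = [57]
K = P̄·Hᵀ·S⁻¹ = [6/19; -12/19]
x' = x̄ + K·y = [9/19, -113/19]
P' = (I − K·H)·P̄ = [6/19 -12/19; -12/19 347/19]

x' = [9/19, -113/19]
P' = [6/19 -12/19; -12/19 347/19]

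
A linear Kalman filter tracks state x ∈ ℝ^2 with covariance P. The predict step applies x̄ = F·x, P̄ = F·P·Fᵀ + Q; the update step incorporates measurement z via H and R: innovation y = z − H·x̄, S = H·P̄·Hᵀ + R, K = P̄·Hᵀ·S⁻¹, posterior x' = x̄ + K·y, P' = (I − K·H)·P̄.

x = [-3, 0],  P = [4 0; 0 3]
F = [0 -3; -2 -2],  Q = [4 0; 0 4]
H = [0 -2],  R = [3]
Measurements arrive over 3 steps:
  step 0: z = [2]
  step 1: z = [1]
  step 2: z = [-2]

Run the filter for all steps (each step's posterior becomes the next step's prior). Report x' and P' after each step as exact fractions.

step 0: x' = [-504/131, -110/131], P' = [2765/131 54/131; 54/131 96/131]
step 1: x' = [90390/49993, -21116/49993], P' = [504964/49993 2700/49993; 2700/49993 37200/49993]
step 2: x' = [15916476/9710891, 9145268/9710891], P' = [99291164/9710891 718200/9710891; 718200/9710891 7170684/9710891]

step 0: x̄ = F·x = [0, 6]
step 0: P̄ = F·P·Fᵀ + Q = [31 18; 18 32]
step 0: y = z − H·x̄ = [14]
step 0: S = H·P̄·Hᵀ + R = [131]
step 0: K = P̄·Hᵀ·S⁻¹ = [-36/131; -64/131]
step 0: x' = x̄ + K·y = [-504/131, -110/131]
step 0: P' = (I − K·H)·P̄ = [2765/131 54/131; 54/131 96/131]
step 1: x̄ = F·x = [330/131, 1228/131]
step 1: P̄ = F·P·Fᵀ + Q = [1388/131 900/131; 900/131 12400/131]
step 1: y = z − H·x̄ = [2587/131]
step 1: S = H·P̄·Hᵀ + R = [49993/131]
step 1: K = P̄·Hᵀ·S⁻¹ = [-1800/49993; -24800/49993]
step 1: x' = x̄ + K·y = [90390/49993, -21116/49993]
step 1: P' = (I − K·H)·P̄ = [504964/49993 2700/49993; 2700/49993 37200/49993]
step 2: x̄ = F·x = [63348/49993, -138548/49993]
step 2: P̄ = F·P·Fᵀ + Q = [534772/49993 239400/49993; 239400/49993 2390228/49993]
step 2: y = z − H·x̄ = [-377082/49993]
step 2: S = H·P̄·Hᵀ + R = [9710891/49993]
step 2: K = P̄·Hᵀ·S⁻¹ = [-478800/9710891; -4780456/9710891]
step 2: x' = x̄ + K·y = [15916476/9710891, 9145268/9710891]
step 2: P' = (I − K·H)·P̄ = [99291164/9710891 718200/9710891; 718200/9710891 7170684/9710891]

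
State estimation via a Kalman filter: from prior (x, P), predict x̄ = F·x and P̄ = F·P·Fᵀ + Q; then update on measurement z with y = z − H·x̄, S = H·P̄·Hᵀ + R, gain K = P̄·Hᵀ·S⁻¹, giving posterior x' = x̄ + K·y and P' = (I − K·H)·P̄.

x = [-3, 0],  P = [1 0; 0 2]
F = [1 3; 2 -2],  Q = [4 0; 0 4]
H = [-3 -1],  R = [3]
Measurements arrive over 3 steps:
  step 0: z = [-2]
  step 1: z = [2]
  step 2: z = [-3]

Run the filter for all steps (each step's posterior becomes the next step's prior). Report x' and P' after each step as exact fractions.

step 0: x̄ = F·x = [-3, -6]
step 0: P̄ = F·P·Fᵀ + Q = [23 -10; -10 16]
step 0: y = z − H·x̄ = [-17]
step 0: S = H·P̄·Hᵀ + R = [166]
step 0: K = P̄·Hᵀ·S⁻¹ = [-59/166; 7/83]
step 0: x' = x̄ + K·y = [505/166, -617/83]
step 0: P' = (I − K·H)·P̄ = [337/166 -417/83; -417/83 1230/83]
step 1: x̄ = F·x = [-3197/166, 1739/83]
step 1: P̄ = F·P·Fᵀ + Q = [18137/166 -8711/83; -8711/83 9262/83]
step 1: y = z − H·x̄ = [-5781/166]
step 1: S = H·P̄·Hᵀ + R = [77723/166]
step 1: K = P̄·Hᵀ·S⁻¹ = [-36989/77723; 33742/77723]
step 1: x' = x̄ + K·y = [-208717/77723, 453362/77723]
step 1: P' = (I − K·H)·P̄ = [249855/77723 -638598/77723; -638598/77723 1814568/77723]
step 2: x̄ = F·x = [1151369/77723, -1324158/77723]
step 2: P̄ = F·P·Fᵀ + Q = [13060271/77723 -12942090/77723; -12942090/77723 13677368/77723]
step 2: y = z − H·x̄ = [1896780/77723]
step 2: S = H·P̄·Hᵀ + R = [53800436/77723]
step 2: K = P̄·Hᵀ·S⁻¹ = [-26238723/53800436; 12574451/26900218]
step 2: x' = x̄ + K·y = [39161732/13450109, -75712284/13450109]
step 2: P' = (I − K·H)·P̄ = [182413049/53800436 -234261489/26900218; -234261489/26900218 332530557/13450109]

step 0: x' = [505/166, -617/83], P' = [337/166 -417/83; -417/83 1230/83]
step 1: x' = [-208717/77723, 453362/77723], P' = [249855/77723 -638598/77723; -638598/77723 1814568/77723]
step 2: x' = [39161732/13450109, -75712284/13450109], P' = [182413049/53800436 -234261489/26900218; -234261489/26900218 332530557/13450109]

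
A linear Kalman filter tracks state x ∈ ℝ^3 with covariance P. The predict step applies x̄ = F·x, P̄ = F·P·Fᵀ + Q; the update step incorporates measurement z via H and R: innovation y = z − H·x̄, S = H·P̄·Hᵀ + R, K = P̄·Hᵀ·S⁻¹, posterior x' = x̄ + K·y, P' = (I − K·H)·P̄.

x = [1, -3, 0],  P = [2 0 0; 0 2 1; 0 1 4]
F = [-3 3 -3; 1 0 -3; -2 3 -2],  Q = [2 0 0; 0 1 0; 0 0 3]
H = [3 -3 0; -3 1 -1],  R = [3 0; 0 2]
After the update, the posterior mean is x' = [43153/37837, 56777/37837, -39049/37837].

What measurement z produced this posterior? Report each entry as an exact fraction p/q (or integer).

x̄ = F·x = [-12, 1, -11]
P̄ = F·P·Fᵀ + Q = [56 21 39; 21 39 11; 39 11 33]
S = H·P̄·Hᵀ + R = [480 -453; -453 664]
K = P̄·Hᵀ·S⁻¹ = [-4846/37837 -13905/37837; -17237/37837 -13754/37837; -2397/37837 -9556/37837]
x' − x̄ = [497197/37837, 18940/37837, 377158/37837] = K·y
y = (KᵀK)⁻¹·Kᵀ·(x' − x̄) = [38, -49]
z = y + H·x̄ = [38, -49] + [-39, 48] = [-1, -1]

z = [-1, -1]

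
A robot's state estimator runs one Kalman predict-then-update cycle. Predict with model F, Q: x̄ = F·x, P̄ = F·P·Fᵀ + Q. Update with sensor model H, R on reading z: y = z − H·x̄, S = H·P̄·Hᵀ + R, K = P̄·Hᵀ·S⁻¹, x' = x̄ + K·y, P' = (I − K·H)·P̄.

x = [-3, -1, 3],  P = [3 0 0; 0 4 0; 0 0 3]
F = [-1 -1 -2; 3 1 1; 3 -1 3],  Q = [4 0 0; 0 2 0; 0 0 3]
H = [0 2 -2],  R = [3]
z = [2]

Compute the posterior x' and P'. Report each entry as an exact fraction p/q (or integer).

x̄ = F·x = [-2, -7, 1]
P̄ = F·P·Fᵀ + Q = [23 -19 -23; -19 36 32; -23 32 61]
y = z − H·x̄ = [18]
S = H·P̄·Hᵀ + R = [135]
K = P̄·Hᵀ·S⁻¹ = [8/135; 8/135; -58/135]
x' = x̄ + K·y = [-14/15, -89/15, -101/15]
P' = (I − K·H)·P̄ = [3041/135 -2629/135 -2641/135; -2629/135 4796/135 4784/135; -2641/135 4784/135 4871/135]

x' = [-14/15, -89/15, -101/15]
P' = [3041/135 -2629/135 -2641/135; -2629/135 4796/135 4784/135; -2641/135 4784/135 4871/135]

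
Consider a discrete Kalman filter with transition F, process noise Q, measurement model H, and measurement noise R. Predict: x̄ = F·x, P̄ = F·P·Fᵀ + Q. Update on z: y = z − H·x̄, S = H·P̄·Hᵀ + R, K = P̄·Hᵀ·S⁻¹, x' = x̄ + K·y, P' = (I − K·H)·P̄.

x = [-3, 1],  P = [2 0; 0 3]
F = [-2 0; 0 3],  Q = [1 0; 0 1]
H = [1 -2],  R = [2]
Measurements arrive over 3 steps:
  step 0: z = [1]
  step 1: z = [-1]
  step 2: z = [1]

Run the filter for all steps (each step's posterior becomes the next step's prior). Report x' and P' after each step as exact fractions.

step 0: x' = [249/41, 313/123], P' = [342/41 168/41; 168/41 308/123]
step 1: x' = [-23499/9383, -5975/9383], P' = [36342/9383 14746/9383; 14746/9383 10311/9383]
step 2: x' = [2091929/936149, 504425/936149], P' = [3713430/936149 1525012/936149; 1525012/936149 1055346/936149]

step 0: x̄ = F·x = [6, 3]
step 0: P̄ = F·P·Fᵀ + Q = [9 0; 0 28]
step 0: y = z − H·x̄ = [1]
step 0: S = H·P̄·Hᵀ + R = [123]
step 0: K = P̄·Hᵀ·S⁻¹ = [3/41; -56/123]
step 0: x' = x̄ + K·y = [249/41, 313/123]
step 0: P' = (I − K·H)·P̄ = [342/41 168/41; 168/41 308/123]
step 1: x̄ = F·x = [-498/41, 313/41]
step 1: P̄ = F·P·Fᵀ + Q = [1409/41 -1008/41; -1008/41 965/41]
step 1: y = z − H·x̄ = [1083/41]
step 1: S = H·P̄·Hᵀ + R = [9383/41]
step 1: K = P̄·Hᵀ·S⁻¹ = [3425/9383; -2938/9383]
step 1: x' = x̄ + K·y = [-23499/9383, -5975/9383]
step 1: P' = (I − K·H)·P̄ = [36342/9383 14746/9383; 14746/9383 10311/9383]
step 2: x̄ = F·x = [46998/9383, -17925/9383]
step 2: P̄ = F·P·Fᵀ + Q = [154751/9383 -88476/9383; -88476/9383 102182/9383]
step 2: y = z − H·x̄ = [-73465/9383]
step 2: S = H·P̄·Hᵀ + R = [936149/9383]
step 2: K = P̄·Hᵀ·S⁻¹ = [331703/936149; -292840/936149]
step 2: x' = x̄ + K·y = [2091929/936149, 504425/936149]
step 2: P' = (I − K·H)·P̄ = [3713430/936149 1525012/936149; 1525012/936149 1055346/936149]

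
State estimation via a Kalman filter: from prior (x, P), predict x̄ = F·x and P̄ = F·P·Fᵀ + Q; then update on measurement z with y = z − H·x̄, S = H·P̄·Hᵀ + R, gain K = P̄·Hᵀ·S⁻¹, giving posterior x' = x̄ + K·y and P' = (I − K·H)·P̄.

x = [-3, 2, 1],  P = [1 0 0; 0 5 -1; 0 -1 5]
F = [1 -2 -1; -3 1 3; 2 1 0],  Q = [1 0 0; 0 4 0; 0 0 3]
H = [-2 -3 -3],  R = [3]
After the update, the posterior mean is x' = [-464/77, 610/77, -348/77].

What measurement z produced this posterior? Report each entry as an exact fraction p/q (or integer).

z = [2]

x̄ = F·x = [-8, 14, -4]
P̄ = F·P·Fᵀ + Q = [23 -21 -7; -21 57 -4; -7 -4 12]
S = H·P̄·Hᵀ + R = [308]
K = P̄·Hᵀ·S⁻¹ = [19/154; -117/308; -5/154]
x' − x̄ = [152/77, -468/77, -40/77] = K·y
y = (KᵀK)⁻¹·Kᵀ·(x' − x̄) = [16]
z = y + H·x̄ = [16] + [-14] = [2]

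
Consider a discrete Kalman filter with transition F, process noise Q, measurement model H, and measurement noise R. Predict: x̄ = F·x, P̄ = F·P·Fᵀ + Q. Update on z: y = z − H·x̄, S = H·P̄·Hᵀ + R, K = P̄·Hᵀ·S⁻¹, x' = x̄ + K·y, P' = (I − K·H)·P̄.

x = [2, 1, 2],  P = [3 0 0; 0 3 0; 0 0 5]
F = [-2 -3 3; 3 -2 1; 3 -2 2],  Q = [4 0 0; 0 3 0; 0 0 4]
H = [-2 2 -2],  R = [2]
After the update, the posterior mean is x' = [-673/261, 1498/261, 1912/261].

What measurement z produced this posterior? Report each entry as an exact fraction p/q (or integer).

z = [2]

x̄ = F·x = [-1, 6, 8]
P̄ = F·P·Fᵀ + Q = [88 15 30; 15 47 49; 30 49 63]
S = H·P̄·Hᵀ + R = [522]
K = P̄·Hᵀ·S⁻¹ = [-103/261; -17/261; -44/261]
x' − x̄ = [-412/261, -68/261, -176/261] = K·y
y = (KᵀK)⁻¹·Kᵀ·(x' − x̄) = [4]
z = y + H·x̄ = [4] + [-2] = [2]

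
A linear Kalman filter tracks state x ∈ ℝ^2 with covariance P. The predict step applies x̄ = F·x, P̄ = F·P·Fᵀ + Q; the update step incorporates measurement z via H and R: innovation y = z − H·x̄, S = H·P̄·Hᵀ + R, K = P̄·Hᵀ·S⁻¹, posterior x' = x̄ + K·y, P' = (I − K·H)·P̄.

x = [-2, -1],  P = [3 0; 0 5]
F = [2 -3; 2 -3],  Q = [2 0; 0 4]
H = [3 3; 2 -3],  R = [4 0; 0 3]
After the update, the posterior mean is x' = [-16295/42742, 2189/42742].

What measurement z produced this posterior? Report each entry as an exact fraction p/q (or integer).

z = [-1, -1]

x̄ = F·x = [-1, -1]
P̄ = F·P·Fᵀ + Q = [59 57; 57 61]
S = H·P̄·Hᵀ + R = [2110 -366; -366 104]
K = P̄·Hᵀ·S⁻¹ = [8397/42742 7769/42742; 5781/42742 -8013/42742]
x' − x̄ = [26447/42742, 44931/42742] = K·y
y = (KᵀK)⁻¹·Kᵀ·(x' − x̄) = [5, -2]
z = y + H·x̄ = [5, -2] + [-6, 1] = [-1, -1]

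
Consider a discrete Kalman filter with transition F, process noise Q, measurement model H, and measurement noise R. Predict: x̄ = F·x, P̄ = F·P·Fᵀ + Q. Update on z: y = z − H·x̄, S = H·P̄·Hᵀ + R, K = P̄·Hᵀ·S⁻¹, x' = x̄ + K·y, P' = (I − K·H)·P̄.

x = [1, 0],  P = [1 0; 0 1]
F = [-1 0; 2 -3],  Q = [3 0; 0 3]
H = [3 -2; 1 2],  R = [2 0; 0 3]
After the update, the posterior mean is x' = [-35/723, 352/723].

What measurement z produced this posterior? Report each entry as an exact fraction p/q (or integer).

x̄ = F·x = [-1, 2]
P̄ = F·P·Fᵀ + Q = [4 -2; -2 16]
S = H·P̄·Hᵀ + R = [126 -60; -60 63]
K = P̄·Hᵀ·S⁻¹ = [56/241 160/723; -33/241 250/723]
x' − x̄ = [688/723, -1094/723] = K·y
y = (KᵀK)⁻¹·Kᵀ·(x' − x̄) = [6, -2]
z = y + H·x̄ = [6, -2] + [-7, 3] = [-1, 1]

z = [-1, 1]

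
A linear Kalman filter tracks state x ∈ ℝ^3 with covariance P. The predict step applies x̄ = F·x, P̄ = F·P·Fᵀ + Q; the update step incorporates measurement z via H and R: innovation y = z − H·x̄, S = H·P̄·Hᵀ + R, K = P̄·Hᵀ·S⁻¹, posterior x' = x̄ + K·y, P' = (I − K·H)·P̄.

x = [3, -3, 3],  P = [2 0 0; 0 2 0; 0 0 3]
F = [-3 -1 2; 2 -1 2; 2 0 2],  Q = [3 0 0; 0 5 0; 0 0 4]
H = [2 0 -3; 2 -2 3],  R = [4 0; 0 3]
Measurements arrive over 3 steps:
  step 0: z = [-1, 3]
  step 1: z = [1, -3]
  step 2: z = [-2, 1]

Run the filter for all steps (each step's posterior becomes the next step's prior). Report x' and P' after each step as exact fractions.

step 0: x̄ = F·x = [0, 15, 12]
step 0: P̄ = F·P·Fᵀ + Q = [35 2 0; 2 27 20; 0 20 24]
step 0: y = z − H·x̄ = [35, -3]
step 0: S = H·P̄·Hᵀ + R = [360 36; 36 211]
step 0: K = P̄·Hᵀ·S⁻¹ = [6197/37332 295/1037; -1522/9333 78/1037; -227/1037 196/1037]
step 0: x' = x̄ + K·y = [185035/37332, 84619/9333, 3911/1037]
step 0: P' = (I − K·H)·P̄ = [85955/18666 78874/9333 2954/1037; 78874/9333 159739/9333 6068/1037; 2954/1037 6068/1037 2272/1037]
step 1: x̄ = F·x = [-611989/37332, 156593/18666, 325831/18666]
step 1: P̄ = F·P·Fᵀ + Q = [1184183/18666 -209080/9333 -496217/9333; -209080/9333 138850/9333 199418/9333; -496217/9333 199418/9333 503722/9333]
step 1: y = z − H·x̄ = [804074/9333, -54158/9333]
step 1: S = H·P̄·Hᵀ + R = [12893800/9333 -132304/9333; -132304/9333 810283/9333]
step 1: K = P̄·Hᵀ·S⁻¹ = [116832415/558776524 24369824/139694131; -44813921/558776524 -18656754/139694131; -26957594/139694131 16268600/139694131]
step 1: x' = x̄ + K·y = [339799851/558776524, 314962695/139694131, 43150953/279388262]
step 1: P' = (I − K·H)·P̄ = [200647247/139694131 612647101/279388262 94820693/139694131; 612647101/279388262 1326078385/279388262 219153674/139694131; 94820693/139694131 219153674/139694131 99157254/139694131]
step 2: x̄ = F·x = [-2106646521/558776524, -203823633/279388262, 426101757/279388262]
step 2: P̄ = F·P·Fᵀ + Q = [6216108231/279388262 -904147805/139694131 -2047850301/139694131; -904147805/139694131 2434768995/279388262 906829099/139694131; -2047850301/139694131 906829099/139694131 2516560072/139694131]
step 2: y = z − H·x̄ = [1413087634/139694131, 350041123/139694131]
step 2: S = H·P̄·Hᵀ + R = [60214237246/139694131 -1159258372/139694131; -1159258372/139694131 12146907133/139694131]
step 2: K = P̄·Hᵀ·S⁻¹ = [545162581709/2613112171257 456648258758/2613112171257; -406429142597/5226224342514 -346939631806/2613112171257; -499497731191/2613112171257 305205011420/2613112171257]
step 2: x' = x̄ + K·y = [-12771266506427/10452448685028, -9662684313805/5226224342514, -605235426949/5226224342514]
step 2: P' = (I − K·H)·P̄ = [7513302566537/5226224342514 5738005014982/2613112171257 1777550746567/2613112171257; 5738005014982/2613112171257 12402848620270/2613112171257 4096289438386/2613112171257; 1777550746567/2613112171257 4096289438386/2613112171257 1851030805966/2613112171257]

step 0: x' = [185035/37332, 84619/9333, 3911/1037], P' = [85955/18666 78874/9333 2954/1037; 78874/9333 159739/9333 6068/1037; 2954/1037 6068/1037 2272/1037]
step 1: x' = [339799851/558776524, 314962695/139694131, 43150953/279388262], P' = [200647247/139694131 612647101/279388262 94820693/139694131; 612647101/279388262 1326078385/279388262 219153674/139694131; 94820693/139694131 219153674/139694131 99157254/139694131]
step 2: x' = [-12771266506427/10452448685028, -9662684313805/5226224342514, -605235426949/5226224342514], P' = [7513302566537/5226224342514 5738005014982/2613112171257 1777550746567/2613112171257; 5738005014982/2613112171257 12402848620270/2613112171257 4096289438386/2613112171257; 1777550746567/2613112171257 4096289438386/2613112171257 1851030805966/2613112171257]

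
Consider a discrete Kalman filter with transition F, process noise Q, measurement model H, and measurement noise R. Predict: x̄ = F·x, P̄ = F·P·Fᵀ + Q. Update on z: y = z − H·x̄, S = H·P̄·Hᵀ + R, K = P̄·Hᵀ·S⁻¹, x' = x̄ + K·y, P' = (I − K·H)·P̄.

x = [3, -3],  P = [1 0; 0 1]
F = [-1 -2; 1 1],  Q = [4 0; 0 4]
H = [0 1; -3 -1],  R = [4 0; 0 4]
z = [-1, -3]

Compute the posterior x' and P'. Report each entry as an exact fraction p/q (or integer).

x̄ = F·x = [3, 0]
P̄ = F·P·Fᵀ + Q = [9 -3; -3 6]
y = z − H·x̄ = [-1, 6]
S = H·P̄·Hᵀ + R = [10 3; 3 73]
K = P̄·Hᵀ·S⁻¹ = [-21/103 -33/103; 429/721 12/721]
x' = x̄ + K·y = [132/103, -51/103]
P' = (I − K·H)·P̄ = [72/103 -84/103; -84/103 1716/721]

x' = [132/103, -51/103]
P' = [72/103 -84/103; -84/103 1716/721]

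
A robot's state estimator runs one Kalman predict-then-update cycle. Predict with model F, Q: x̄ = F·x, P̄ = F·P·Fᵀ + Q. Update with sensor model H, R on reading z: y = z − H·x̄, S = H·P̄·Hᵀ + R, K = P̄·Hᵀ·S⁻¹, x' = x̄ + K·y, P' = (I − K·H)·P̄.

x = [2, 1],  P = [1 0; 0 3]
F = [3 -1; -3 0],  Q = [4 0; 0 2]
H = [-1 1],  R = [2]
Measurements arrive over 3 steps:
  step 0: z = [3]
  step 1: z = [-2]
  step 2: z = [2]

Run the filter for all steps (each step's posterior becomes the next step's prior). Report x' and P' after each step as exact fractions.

step 0: x̄ = F·x = [5, -6]
step 0: P̄ = F·P·Fᵀ + Q = [16 -9; -9 11]
step 0: y = z − H·x̄ = [14]
step 0: S = H·P̄·Hᵀ + R = [47]
step 0: K = P̄·Hᵀ·S⁻¹ = [-25/47; 20/47]
step 0: x' = x̄ + K·y = [-115/47, -2/47]
step 0: P' = (I − K·H)·P̄ = [127/47 77/47; 77/47 117/47]
step 1: x̄ = F·x = [-343/47, 345/47]
step 1: P̄ = F·P·Fᵀ + Q = [986/47 -912/47; -912/47 1237/47]
step 1: y = z − H·x̄ = [-782/47]
step 1: S = H·P̄·Hᵀ + R = [4141/47]
step 1: K = P̄·Hᵀ·S⁻¹ = [-1898/4141; 2149/4141]
step 1: x' = x̄ + K·y = [1359/4141, -5359/4141]
step 1: P' = (I − K·H)·P̄ = [10226/4141 6430/4141; 6430/4141 10728/4141]
step 2: x̄ = F·x = [9436/4141, -4077/4141]
step 2: P̄ = F·P·Fᵀ + Q = [80746/4141 -72744/4141; -72744/4141 100316/4141]
step 2: y = z − H·x̄ = [21795/4141]
step 2: S = H·P̄·Hᵀ + R = [334832/4141]
step 2: K = P̄·Hᵀ·S⁻¹ = [-76745/167416; 2545/4924]
step 2: x' = x̄ + K·y = [-22439/167416, 8547/4924]
step 2: P' = (I − K·H)·P̄ = [209923/83708 3917/2462; 3917/2462 3231/1231]

step 0: x' = [-115/47, -2/47], P' = [127/47 77/47; 77/47 117/47]
step 1: x' = [1359/4141, -5359/4141], P' = [10226/4141 6430/4141; 6430/4141 10728/4141]
step 2: x' = [-22439/167416, 8547/4924], P' = [209923/83708 3917/2462; 3917/2462 3231/1231]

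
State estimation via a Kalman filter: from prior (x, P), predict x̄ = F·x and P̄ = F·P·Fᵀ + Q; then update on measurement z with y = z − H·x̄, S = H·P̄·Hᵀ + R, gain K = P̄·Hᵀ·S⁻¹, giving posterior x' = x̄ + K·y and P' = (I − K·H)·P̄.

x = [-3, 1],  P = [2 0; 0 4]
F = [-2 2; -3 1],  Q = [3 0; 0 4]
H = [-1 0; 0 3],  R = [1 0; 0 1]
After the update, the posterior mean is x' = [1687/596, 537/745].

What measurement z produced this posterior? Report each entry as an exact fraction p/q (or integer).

z = [-3, 2]

x̄ = F·x = [8, 10]
P̄ = F·P·Fᵀ + Q = [27 20; 20 26]
S = H·P̄·Hᵀ + R = [28 -60; -60 235]
K = P̄·Hᵀ·S⁻¹ = [-549/596 3/149; -1/149 246/745]
x' − x̄ = [-3081/596, -6913/745] = K·y
y = (KᵀK)⁻¹·Kᵀ·(x' − x̄) = [5, -28]
z = y + H·x̄ = [5, -28] + [-8, 30] = [-3, 2]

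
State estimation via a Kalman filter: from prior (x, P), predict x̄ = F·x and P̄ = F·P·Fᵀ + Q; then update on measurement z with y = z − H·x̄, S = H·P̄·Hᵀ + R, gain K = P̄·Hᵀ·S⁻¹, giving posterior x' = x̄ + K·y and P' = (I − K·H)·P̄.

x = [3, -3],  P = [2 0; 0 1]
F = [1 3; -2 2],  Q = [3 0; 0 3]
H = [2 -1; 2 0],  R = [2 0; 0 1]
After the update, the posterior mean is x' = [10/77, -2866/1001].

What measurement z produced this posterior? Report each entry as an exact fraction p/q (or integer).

x̄ = F·x = [-6, -12]
P̄ = F·P·Fᵀ + Q = [14 2; 2 15]
S = H·P̄·Hᵀ + R = [65 52; 52 57]
K = P̄·Hᵀ·S⁻¹ = [2/77 36/77; -835/1001 64/77]
x' − x̄ = [472/77, 9146/1001] = K·y
y = (KᵀK)⁻¹·Kᵀ·(x' − x̄) = [2, 13]
z = y + H·x̄ = [2, 13] + [0, -12] = [2, 1]

z = [2, 1]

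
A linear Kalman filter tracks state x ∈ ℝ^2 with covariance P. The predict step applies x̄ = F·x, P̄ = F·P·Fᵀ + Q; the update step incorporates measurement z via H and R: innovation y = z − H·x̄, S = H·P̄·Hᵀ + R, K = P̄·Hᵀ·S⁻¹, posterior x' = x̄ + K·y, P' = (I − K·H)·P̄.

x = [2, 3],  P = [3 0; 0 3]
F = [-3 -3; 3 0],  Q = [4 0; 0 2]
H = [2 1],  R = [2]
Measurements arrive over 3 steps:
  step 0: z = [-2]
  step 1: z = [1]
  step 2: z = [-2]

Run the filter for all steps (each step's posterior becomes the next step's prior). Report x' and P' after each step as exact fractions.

step 0: x' = [-367/155, 76/31], P' = [1069/155 -392/31; -392/31 774/31]
step 1: x' = [217045/81481, -355277/81481], P' = [232034/81481 -408866/81481; -408866/81481 869670/81481]
step 2: x' = [-22498544/10153435, 26333707/10153435], P' = [27148568/10153435 -46942304/10153435; -46942304/10153435 99318852/10153435]

step 0: x̄ = F·x = [-15, 6]
step 0: P̄ = F·P·Fᵀ + Q = [58 -27; -27 29]
step 0: y = z − H·x̄ = [22]
step 0: S = H·P̄·Hᵀ + R = [155]
step 0: K = P̄·Hᵀ·S⁻¹ = [89/155; -5/31]
step 0: x' = x̄ + K·y = [-367/155, 76/31]
step 0: P' = (I − K·H)·P̄ = [1069/155 -392/31; -392/31 774/31]
step 1: x̄ = F·x = [-39/155, -1101/155]
step 1: P̄ = F·P·Fᵀ + Q = [9791/155 8019/155; 8019/155 9931/155]
step 1: y = z − H·x̄ = [1334/155]
step 1: S = H·P̄·Hᵀ + R = [81481/155]
step 1: K = P̄·Hᵀ·S⁻¹ = [27601/81481; 25969/81481]
step 1: x' = x̄ + K·y = [217045/81481, -355277/81481]
step 1: P' = (I − K·H)·P̄ = [232034/81481 -408866/81481; -408866/81481 869670/81481]
step 2: x̄ = F·x = [414696/81481, 651135/81481]
step 2: P̄ = F·P·Fᵀ + Q = [2881672/81481 1591488/81481; 1591488/81481 2251268/81481]
step 2: y = z − H·x̄ = [-1643489/81481]
step 2: S = H·P̄·Hᵀ + R = [20306870/81481]
step 2: K = P̄·Hᵀ·S⁻¹ = [3677416/10153435; 2717122/10153435]
step 2: x' = x̄ + K·y = [-22498544/10153435, 26333707/10153435]
step 2: P' = (I − K·H)·P̄ = [27148568/10153435 -46942304/10153435; -46942304/10153435 99318852/10153435]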